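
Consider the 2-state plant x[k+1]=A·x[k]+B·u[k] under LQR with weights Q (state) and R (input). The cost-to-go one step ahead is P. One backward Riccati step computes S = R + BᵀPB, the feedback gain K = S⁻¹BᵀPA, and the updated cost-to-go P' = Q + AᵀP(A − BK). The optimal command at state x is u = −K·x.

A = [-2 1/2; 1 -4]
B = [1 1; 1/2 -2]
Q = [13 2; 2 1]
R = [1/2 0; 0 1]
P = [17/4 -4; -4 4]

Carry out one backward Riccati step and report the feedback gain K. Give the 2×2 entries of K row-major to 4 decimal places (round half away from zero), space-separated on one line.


-0.5359 0.0622 -0.8900 1.4426

BᵀP = [2.2500 -2.0000; 12.2500 -12.0000]
S = R + BᵀPB = [1/2 0; 0 1] + [1.2500 6.2500; 6.2500 36.2500] = [1.7500 6.2500; 6.2500 37.2500]
BᵀPA = [-6.5000 9.1250; -36.5000 54.1250]
K = S⁻¹·BᵀPA = [-0.5359 0.0622; -0.8900 1.4426]
A−BK = [-0.5742 -1.0048; -0.5120 -1.1459]
AᵀP(A−BK) = [1.0335 -1.1914; -1.1914 2.4151]
P' = Q + AᵀP(A−BK) = [14.0335 0.8086; 0.8086 3.4151]
tr(P') = 17.4486


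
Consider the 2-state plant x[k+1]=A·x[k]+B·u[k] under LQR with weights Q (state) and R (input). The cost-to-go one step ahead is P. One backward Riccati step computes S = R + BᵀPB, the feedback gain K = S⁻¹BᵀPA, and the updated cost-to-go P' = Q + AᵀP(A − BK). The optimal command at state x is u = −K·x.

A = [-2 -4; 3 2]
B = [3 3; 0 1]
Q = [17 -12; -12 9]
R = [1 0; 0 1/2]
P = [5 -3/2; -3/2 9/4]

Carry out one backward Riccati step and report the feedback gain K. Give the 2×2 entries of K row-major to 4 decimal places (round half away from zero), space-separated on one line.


-2.2408 -2.1406 1.4710 0.7276

BᵀP = [15.0000 -4.5000; 13.5000 -2.2500]
S = R + BᵀPB = [1 0; 0 1/2] + [45.0000 40.5000; 40.5000 38.2500] = [46.0000 40.5000; 40.5000 38.7500]
BᵀPA = [-43.5000 -69.0000; -33.7500 -58.5000]
K = S⁻¹·BᵀPA = [-2.2408 -2.1406; 1.4710 0.7276]
A−BK = [0.3093 0.2390; 1.5290 1.2724]
AᵀP(A−BK) = [10.4227 8.9402; 8.9402 7.8629]
P' = Q + AᵀP(A−BK) = [27.4227 -3.0598; -3.0598 16.8629]
tr(P') = 44.2856


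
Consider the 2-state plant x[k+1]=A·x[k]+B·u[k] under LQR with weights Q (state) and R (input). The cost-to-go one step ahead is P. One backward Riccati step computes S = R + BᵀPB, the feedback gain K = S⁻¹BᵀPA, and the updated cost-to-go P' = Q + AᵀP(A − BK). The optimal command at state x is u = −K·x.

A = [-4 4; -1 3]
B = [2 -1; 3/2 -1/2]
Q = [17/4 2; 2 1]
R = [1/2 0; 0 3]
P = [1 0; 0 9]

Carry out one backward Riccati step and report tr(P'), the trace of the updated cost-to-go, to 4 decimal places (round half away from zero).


BᵀP = [2.0000 13.5000; -1.0000 -4.5000]
S = R + BᵀPB = [1/2 0; 0 3] + [24.2500 -8.7500; -8.7500 3.2500] = [24.7500 -8.7500; -8.7500 6.2500]
BᵀPA = [-21.5000 48.5000; 8.5000 -17.5000]
K = S⁻¹·BᵀPA = [-0.7680 1.9200; 0.2848 -0.1120]
A−BK = [-2.1792 0.0480; 0.2944 0.0640]
AᵀP(A−BK) = [6.0672 -0.7680; -0.7680 1.9200]
P' = Q + AᵀP(A−BK) = [10.3172 1.2320; 1.2320 2.9200]
tr(P') = 13.2372

13.2372


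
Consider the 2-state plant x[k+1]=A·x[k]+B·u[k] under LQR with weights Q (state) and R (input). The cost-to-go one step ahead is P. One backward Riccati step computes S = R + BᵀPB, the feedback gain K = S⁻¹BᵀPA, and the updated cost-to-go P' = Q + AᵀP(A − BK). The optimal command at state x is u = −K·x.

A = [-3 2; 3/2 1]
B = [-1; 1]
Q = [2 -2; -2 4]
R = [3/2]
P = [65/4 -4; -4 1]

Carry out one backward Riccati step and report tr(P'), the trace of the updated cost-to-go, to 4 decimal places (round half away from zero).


BᵀP = [-20.2500 5.0000]
S = R + BᵀPB = [3/2] + [25.2500] = [26.7500]
BᵀPA = [68.2500 -35.5000]
K = S⁻¹·BᵀPA = [2.5514 -1.3271]
A−BK = [-0.4486 0.6729; -1.0514 2.3271]
AᵀP(A−BK) = [10.3668 -5.4252; -5.4252 2.8879]
P' = Q + AᵀP(A−BK) = [12.3668 -7.4252; -7.4252 6.8879]
tr(P') = 19.2547

19.2547


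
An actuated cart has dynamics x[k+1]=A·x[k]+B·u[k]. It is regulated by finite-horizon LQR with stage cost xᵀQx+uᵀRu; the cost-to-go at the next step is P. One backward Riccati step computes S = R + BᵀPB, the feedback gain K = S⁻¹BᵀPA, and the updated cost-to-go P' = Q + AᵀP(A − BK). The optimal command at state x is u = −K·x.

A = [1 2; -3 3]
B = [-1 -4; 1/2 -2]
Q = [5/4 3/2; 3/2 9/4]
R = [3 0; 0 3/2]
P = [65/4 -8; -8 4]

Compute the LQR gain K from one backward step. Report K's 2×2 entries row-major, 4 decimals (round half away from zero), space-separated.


BᵀP = [-20.2500 10.0000; -49.0000 24.0000]
S = R + BᵀPB = [3 0; 0 3/2] + [25.2500 61.0000; 61.0000 148.0000] = [28.2500 61.0000; 61.0000 149.5000]
BᵀPA = [-50.2500 -10.5000; -121.0000 -26.0000]
K = S⁻¹·BᵀPA = [-0.2615 0.0323; -0.7027 -0.1871]
A−BK = [-2.0722 1.2839; -4.2746 2.6096]
AᵀP(A−BK) = [2.0871 -0.5151; -0.5151 0.4747]
P' = Q + AᵀP(A−BK) = [3.3371 0.9849; 0.9849 2.7247]
tr(P') = 6.0618

-0.2615 0.0323 -0.7027 -0.1871


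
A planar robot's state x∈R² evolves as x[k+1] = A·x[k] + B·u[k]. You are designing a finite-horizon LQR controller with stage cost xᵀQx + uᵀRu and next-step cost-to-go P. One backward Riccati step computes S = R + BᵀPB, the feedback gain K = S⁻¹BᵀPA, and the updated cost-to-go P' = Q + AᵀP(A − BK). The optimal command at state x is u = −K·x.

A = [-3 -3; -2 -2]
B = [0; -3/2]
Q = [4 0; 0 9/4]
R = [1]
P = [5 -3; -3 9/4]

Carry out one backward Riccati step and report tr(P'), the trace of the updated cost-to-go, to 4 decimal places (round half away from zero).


BᵀP = [4.5000 -3.3750]
S = R + BᵀPB = [1] + [5.0625] = [6.0625]
BᵀPA = [-6.7500 -6.7500]
K = S⁻¹·BᵀPA = [-1.1134 -1.1134]
A−BK = [-3.0000 -3.0000; -3.6701 -3.6701]
AᵀP(A−BK) = [10.4845 10.4845; 10.4845 10.4845]
P' = Q + AᵀP(A−BK) = [14.4845 10.4845; 10.4845 12.7345]
tr(P') = 27.2191

27.2191


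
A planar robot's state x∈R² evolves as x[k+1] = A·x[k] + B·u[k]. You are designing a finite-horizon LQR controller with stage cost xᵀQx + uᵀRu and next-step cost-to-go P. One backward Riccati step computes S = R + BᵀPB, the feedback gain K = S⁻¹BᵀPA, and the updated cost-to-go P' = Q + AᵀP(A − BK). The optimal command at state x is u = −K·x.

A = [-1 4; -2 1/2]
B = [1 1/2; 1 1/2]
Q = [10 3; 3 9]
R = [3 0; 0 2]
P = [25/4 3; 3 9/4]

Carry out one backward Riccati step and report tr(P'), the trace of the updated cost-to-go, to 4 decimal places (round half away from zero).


BᵀP = [9.2500 5.2500; 4.6250 2.6250]
S = R + BᵀPB = [3 0; 0 2] + [14.5000 7.2500; 7.2500 3.6250] = [17.5000 7.2500; 7.2500 5.6250]
BᵀPA = [-19.7500 39.6250; -9.8750 19.8125]
K = S⁻¹·BᵀPA = [-0.8610 1.7275; -0.6458 1.2956]
A−BK = [0.1839 1.6247; -0.8161 -1.8753]
AᵀP(A−BK) = [3.8675 -5.8370; -5.8370 18.4396]
P' = Q + AᵀP(A−BK) = [13.8675 -2.8370; -2.8370 27.4396]
tr(P') = 41.3071

41.3071


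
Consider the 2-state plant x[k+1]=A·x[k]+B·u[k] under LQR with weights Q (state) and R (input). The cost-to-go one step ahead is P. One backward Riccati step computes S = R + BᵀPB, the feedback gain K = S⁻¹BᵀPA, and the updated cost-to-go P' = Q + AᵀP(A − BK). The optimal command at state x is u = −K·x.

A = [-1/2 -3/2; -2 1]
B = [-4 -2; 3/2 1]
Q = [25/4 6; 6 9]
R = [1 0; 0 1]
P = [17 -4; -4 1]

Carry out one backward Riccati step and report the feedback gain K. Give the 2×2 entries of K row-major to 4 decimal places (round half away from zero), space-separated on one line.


0.0159 0.3128 -0.0189 0.1655

BᵀP = [-74.0000 17.5000; -38.0000 9.0000]
S = R + BᵀPB = [1 0; 0 1] + [322.2500 165.5000; 165.5000 85.0000] = [323.2500 165.5000; 165.5000 86.0000]
BᵀPA = [2.0000 128.5000; 1.0000 66.0000]
K = S⁻¹·BᵀPA = [0.0159 0.3128; -0.0189 0.1655]
A−BK = [-0.4743 0.0822; -2.0049 0.3653]
AᵀP(A−BK) = [0.2372 -0.0411; -0.0411 0.1333]
P' = Q + AᵀP(A−BK) = [6.4872 5.9589; 5.9589 9.1333]
tr(P') = 15.6205


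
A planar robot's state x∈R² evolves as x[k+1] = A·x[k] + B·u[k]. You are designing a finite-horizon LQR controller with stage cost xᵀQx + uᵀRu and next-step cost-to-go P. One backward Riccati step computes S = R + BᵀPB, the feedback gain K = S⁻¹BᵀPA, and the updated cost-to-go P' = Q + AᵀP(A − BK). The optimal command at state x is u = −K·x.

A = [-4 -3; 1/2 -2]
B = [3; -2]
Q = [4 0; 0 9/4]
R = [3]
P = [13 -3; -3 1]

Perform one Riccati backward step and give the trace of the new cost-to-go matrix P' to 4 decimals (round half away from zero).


16.6297

BᵀP = [45.0000 -11.0000]
S = R + BᵀPB = [3] + [157.0000] = [160.0000]
BᵀPA = [-185.5000 -113.0000]
K = S⁻¹·BᵀPA = [-1.1594 -0.7063]
A−BK = [-0.5219 -0.8813; -1.8188 -3.4125]
AᵀP(A−BK) = [5.1859 4.4906; 4.4906 5.1938]
P' = Q + AᵀP(A−BK) = [9.1859 4.4906; 4.4906 7.4438]
tr(P') = 16.6297


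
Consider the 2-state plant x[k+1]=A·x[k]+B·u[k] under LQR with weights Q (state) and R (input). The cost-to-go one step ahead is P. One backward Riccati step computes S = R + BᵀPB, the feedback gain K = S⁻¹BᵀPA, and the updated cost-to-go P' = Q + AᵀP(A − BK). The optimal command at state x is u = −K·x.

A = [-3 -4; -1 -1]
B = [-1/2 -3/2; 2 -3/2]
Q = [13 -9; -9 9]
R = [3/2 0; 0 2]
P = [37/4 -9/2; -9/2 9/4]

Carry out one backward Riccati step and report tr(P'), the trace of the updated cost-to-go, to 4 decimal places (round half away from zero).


33.2008

BᵀP = [-13.6250 6.7500; -7.1250 3.3750]
S = R + BᵀPB = [3/2 0; 0 2] + [20.3125 10.3125; 10.3125 5.6250] = [21.8125 10.3125; 10.3125 7.6250]
BᵀPA = [34.1250 47.7500; 18.0000 25.1250]
K = S⁻¹·BᵀPA = [1.2435 1.7507; 0.6788 0.9274]
A−BK = [-1.3600 -1.7336; -2.4688 -3.1103]
AᵀP(A−BK) = [3.8455 5.3157; 5.3157 7.3553]
P' = Q + AᵀP(A−BK) = [16.8455 -3.6843; -3.6843 16.3553]
tr(P') = 33.2008


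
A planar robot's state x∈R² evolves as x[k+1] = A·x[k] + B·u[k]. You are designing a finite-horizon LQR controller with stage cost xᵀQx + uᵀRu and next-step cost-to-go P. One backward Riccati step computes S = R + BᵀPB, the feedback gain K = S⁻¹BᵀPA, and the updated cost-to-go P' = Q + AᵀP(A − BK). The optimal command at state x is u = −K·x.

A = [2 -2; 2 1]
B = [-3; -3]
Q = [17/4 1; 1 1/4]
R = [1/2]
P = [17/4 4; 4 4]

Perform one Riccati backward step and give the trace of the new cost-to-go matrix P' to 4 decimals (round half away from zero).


5.2905

BᵀP = [-24.7500 -24.0000]
S = R + BᵀPB = [1/2] + [146.2500] = [146.7500]
BᵀPA = [-97.5000 25.5000]
K = S⁻¹·BᵀPA = [-0.6644 0.1738]
A−BK = [0.0068 -1.4787; 0.0068 1.5213]
AᵀP(A−BK) = [0.2215 -0.0579; -0.0579 0.5690]
P' = Q + AᵀP(A−BK) = [4.4715 0.9421; 0.9421 0.8190]
tr(P') = 5.2905


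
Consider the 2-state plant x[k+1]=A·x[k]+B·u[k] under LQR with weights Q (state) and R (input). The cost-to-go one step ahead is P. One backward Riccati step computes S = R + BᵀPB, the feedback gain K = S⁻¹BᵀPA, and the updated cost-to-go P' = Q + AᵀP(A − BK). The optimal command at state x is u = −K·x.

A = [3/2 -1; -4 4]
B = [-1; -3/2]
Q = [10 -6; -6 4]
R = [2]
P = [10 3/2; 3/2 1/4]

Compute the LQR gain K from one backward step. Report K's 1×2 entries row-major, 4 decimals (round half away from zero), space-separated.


-0.6374 0.2784

BᵀP = [-12.2500 -1.8750]
S = R + BᵀPB = [2] + [15.0625] = [17.0625]
BᵀPA = [-10.8750 4.7500]
K = S⁻¹·BᵀPA = [-0.6374 0.2784]
A−BK = [0.8626 -0.7216; -4.9560 4.4176]
AᵀP(A−BK) = [1.5687 -0.9725; -0.9725 0.6777]
P' = Q + AᵀP(A−BK) = [11.5687 -6.9725; -6.9725 4.6777]
tr(P') = 16.2463


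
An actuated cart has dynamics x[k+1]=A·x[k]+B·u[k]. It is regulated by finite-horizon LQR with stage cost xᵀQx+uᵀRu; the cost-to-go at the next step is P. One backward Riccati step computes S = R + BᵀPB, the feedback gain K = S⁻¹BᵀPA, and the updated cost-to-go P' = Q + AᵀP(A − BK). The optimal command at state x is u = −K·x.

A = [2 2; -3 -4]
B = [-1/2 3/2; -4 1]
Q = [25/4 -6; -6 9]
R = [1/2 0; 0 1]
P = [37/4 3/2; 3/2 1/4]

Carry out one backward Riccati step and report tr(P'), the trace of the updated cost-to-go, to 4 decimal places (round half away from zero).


BᵀP = [-10.6250 -1.7500; 15.3750 2.5000]
S = R + BᵀPB = [1/2 0; 0 1] + [12.3125 -17.6875; -17.6875 25.5625] = [12.8125 -17.6875; -17.6875 26.5625]
BᵀPA = [-16.0000 -14.2500; 23.2500 20.7500]
K = S⁻¹·BᵀPA = [-0.5009 -0.4184; 0.5418 0.5026]
A−BK = [0.9369 1.0370; -5.5452 -6.1762]
AᵀP(A−BK) = [0.6399 0.6208; 0.6208 0.6094]
P' = Q + AᵀP(A−BK) = [6.8899 -5.3792; -5.3792 9.6094]
tr(P') = 16.4993

16.4993


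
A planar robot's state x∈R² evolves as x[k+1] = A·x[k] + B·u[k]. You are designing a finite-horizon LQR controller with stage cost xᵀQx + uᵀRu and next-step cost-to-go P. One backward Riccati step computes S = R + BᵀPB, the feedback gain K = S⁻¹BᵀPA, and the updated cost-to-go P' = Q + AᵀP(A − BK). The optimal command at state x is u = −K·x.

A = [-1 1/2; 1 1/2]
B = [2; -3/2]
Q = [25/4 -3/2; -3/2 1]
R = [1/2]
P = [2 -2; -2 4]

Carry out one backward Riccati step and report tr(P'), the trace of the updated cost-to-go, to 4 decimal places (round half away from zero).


7.8771

BᵀP = [7.0000 -10.0000]
S = R + BᵀPB = [1/2] + [29.0000] = [29.5000]
BᵀPA = [-17.0000 -1.5000]
K = S⁻¹·BᵀPA = [-0.5763 -0.0508]
A−BK = [0.1525 0.6017; 0.1356 0.4237]
AᵀP(A−BK) = [0.2034 0.1356; 0.1356 0.4237]
P' = Q + AᵀP(A−BK) = [6.4534 -1.3644; -1.3644 1.4237]
tr(P') = 7.8771


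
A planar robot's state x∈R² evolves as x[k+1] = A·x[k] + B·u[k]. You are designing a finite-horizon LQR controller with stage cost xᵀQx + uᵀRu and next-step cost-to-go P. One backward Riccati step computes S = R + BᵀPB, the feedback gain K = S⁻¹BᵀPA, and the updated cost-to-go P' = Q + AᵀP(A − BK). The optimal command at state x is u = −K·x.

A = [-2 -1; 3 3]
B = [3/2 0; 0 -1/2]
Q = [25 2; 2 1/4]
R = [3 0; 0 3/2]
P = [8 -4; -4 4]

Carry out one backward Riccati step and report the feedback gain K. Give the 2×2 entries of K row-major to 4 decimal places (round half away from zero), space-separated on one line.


BᵀP = [12.0000 -6.0000; 2.0000 -2.0000]
S = R + BᵀPB = [3 0; 0 3/2] + [18.0000 3.0000; 3.0000 1.0000] = [21.0000 3.0000; 3.0000 2.5000]
BᵀPA = [-42.0000 -30.0000; -10.0000 -8.0000]
K = S⁻¹·BᵀPA = [-1.7241 -1.1724; -1.9310 -1.7931]
A−BK = [0.5862 0.7586; 2.0345 2.1034]
AᵀP(A−BK) = [24.2759 20.8276; 20.8276 18.4828]
P' = Q + AᵀP(A−BK) = [49.2759 22.8276; 22.8276 18.7328]
tr(P') = 68.0086

-1.7241 -1.1724 -1.9310 -1.7931


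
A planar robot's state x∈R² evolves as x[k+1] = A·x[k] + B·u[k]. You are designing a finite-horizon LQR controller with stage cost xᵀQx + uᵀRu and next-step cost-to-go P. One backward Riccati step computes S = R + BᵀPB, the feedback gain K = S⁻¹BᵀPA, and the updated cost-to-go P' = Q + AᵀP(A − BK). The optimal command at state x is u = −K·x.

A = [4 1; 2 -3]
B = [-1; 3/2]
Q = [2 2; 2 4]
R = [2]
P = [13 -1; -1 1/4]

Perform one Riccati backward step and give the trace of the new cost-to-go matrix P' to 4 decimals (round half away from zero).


37.1145

BᵀP = [-14.5000 1.3750]
S = R + BᵀPB = [2] + [16.5625] = [18.5625]
BᵀPA = [-55.2500 -18.6250]
K = S⁻¹·BᵀPA = [-2.9764 -1.0034]
A−BK = [1.0236 -0.0034; 6.4646 -1.4949]
AᵀP(A−BK) = [28.5522 5.0640; 5.0640 2.5623]
P' = Q + AᵀP(A−BK) = [30.5522 7.0640; 7.0640 6.5623]
tr(P') = 37.1145


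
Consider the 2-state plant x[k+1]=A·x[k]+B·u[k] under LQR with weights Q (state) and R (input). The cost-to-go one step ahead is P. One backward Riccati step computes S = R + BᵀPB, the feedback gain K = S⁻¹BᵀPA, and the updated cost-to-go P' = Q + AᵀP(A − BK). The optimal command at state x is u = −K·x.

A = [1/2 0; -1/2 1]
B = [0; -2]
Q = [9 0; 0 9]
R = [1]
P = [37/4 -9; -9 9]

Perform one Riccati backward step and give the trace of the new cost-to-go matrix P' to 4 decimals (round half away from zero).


18.5490

BᵀP = [18.0000 -18.0000]
S = R + BᵀPB = [1] + [36.0000] = [37.0000]
BᵀPA = [18.0000 -18.0000]
K = S⁻¹·BᵀPA = [0.4865 -0.4865]
A−BK = [0.5000 0.0000; 0.4730 0.0270]
AᵀP(A−BK) = [0.3057 -0.2432; -0.2432 0.2432]
P' = Q + AᵀP(A−BK) = [9.3057 -0.2432; -0.2432 9.2432]
tr(P') = 18.5490


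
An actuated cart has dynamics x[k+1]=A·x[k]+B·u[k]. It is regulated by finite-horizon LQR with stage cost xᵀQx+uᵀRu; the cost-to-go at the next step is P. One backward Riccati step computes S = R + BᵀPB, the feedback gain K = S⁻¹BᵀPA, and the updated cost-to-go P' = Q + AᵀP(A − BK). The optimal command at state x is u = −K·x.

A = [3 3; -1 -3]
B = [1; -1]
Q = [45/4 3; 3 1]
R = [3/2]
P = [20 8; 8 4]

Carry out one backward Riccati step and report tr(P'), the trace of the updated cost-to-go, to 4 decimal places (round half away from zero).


BᵀP = [12.0000 4.0000]
S = R + BᵀPB = [3/2] + [8.0000] = [9.5000]
BᵀPA = [32.0000 24.0000]
K = S⁻¹·BᵀPA = [3.3684 2.5263]
A−BK = [-0.3684 0.4737; 2.3684 -0.4737]
AᵀP(A−BK) = [28.2105 15.1579; 15.1579 11.3684]
P' = Q + AᵀP(A−BK) = [39.4605 18.1579; 18.1579 12.3684]
tr(P') = 51.8289

51.8289


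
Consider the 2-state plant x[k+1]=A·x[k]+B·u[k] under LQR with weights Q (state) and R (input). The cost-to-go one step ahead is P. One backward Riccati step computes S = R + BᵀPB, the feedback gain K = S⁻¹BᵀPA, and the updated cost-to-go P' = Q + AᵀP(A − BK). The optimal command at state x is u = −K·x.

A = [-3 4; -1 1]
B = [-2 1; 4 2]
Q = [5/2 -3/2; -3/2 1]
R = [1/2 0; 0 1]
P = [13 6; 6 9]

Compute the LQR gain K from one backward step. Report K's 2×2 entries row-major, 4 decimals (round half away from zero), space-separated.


BᵀP = [-2.0000 24.0000; 25.0000 24.0000]
S = R + BᵀPB = [1/2 0; 0 1] + [100.0000 46.0000; 46.0000 73.0000] = [100.5000 46.0000; 46.0000 74.0000]
BᵀPA = [-18.0000 16.0000; -99.0000 124.0000]
K = S⁻¹·BᵀPA = [0.6055 -0.8495; -1.7142 2.2037]
A−BK = [-0.0747 0.0974; 0.0064 -0.0096]
AᵀP(A−BK) = [3.1892 -4.1220; -4.1220 5.3300]
P' = Q + AᵀP(A−BK) = [5.6892 -5.6220; -5.6220 6.3300]
tr(P') = 12.0192

0.6055 -0.8495 -1.7142 2.2037


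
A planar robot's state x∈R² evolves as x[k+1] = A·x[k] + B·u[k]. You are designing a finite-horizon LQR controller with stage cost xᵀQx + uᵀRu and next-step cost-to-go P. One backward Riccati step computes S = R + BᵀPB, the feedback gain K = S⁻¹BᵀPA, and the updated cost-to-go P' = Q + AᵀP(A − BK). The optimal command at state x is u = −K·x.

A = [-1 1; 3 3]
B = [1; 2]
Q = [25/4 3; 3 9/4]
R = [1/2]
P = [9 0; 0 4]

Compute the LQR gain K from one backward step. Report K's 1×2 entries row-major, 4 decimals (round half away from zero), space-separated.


BᵀP = [9.0000 8.0000]
S = R + BᵀPB = [1/2] + [25.0000] = [25.5000]
BᵀPA = [15.0000 33.0000]
K = S⁻¹·BᵀPA = [0.5882 1.2941]
A−BK = [-1.5882 -0.2941; 1.8235 0.4118]
AᵀP(A−BK) = [36.1765 7.5882; 7.5882 2.2941]
P' = Q + AᵀP(A−BK) = [42.4265 10.5882; 10.5882 4.5441]
tr(P') = 46.9706

0.5882 1.2941


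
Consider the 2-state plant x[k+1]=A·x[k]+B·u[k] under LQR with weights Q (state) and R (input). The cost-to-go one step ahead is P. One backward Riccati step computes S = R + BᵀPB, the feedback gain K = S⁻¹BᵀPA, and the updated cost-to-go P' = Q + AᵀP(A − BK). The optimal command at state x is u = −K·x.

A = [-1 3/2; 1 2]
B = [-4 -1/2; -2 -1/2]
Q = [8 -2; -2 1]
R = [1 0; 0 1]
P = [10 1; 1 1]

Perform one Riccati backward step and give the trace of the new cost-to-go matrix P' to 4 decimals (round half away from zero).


12.1051

BᵀP = [-42.0000 -6.0000; -5.5000 -1.0000]
S = R + BᵀPB = [1 0; 0 1] + [180.0000 24.0000; 24.0000 3.2500] = [181.0000 24.0000; 24.0000 4.2500]
BᵀPA = [36.0000 -75.0000; 4.5000 -10.2500]
K = S⁻¹·BᵀPA = [0.2329 -0.3765; -0.2561 -0.2859]
A−BK = [-0.1966 -0.1488; 1.3376 1.1041]
AᵀP(A−BK) = [1.7697 1.3389; 1.3389 1.3354]
P' = Q + AᵀP(A−BK) = [9.7697 -0.6611; -0.6611 2.3354]
tr(P') = 12.1051


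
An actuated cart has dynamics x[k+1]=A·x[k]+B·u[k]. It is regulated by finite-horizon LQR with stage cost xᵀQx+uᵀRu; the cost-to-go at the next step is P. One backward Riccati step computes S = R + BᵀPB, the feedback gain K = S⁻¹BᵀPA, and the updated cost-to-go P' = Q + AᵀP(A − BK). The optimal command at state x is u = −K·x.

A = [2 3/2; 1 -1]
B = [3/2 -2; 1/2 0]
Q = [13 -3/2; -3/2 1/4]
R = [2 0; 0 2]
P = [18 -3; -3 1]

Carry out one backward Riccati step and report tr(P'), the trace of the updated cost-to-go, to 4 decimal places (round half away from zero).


16.2375

BᵀP = [25.5000 -4.0000; -36.0000 6.0000]
S = R + BᵀPB = [2 0; 0 2] + [36.2500 -51.0000; -51.0000 72.0000] = [38.2500 -51.0000; -51.0000 74.0000]
BᵀPA = [47.0000 42.2500; -66.0000 -60.0000]
K = S⁻¹·BᵀPA = [0.4880 0.2898; -0.5556 -0.6111]
A−BK = [0.1569 -0.1569; 0.7560 -1.1449]
AᵀP(A−BK) = [1.3965 0.5479; 0.5479 1.5910]
P' = Q + AᵀP(A−BK) = [14.3965 -0.9521; -0.9521 1.8410]
tr(P') = 16.2375


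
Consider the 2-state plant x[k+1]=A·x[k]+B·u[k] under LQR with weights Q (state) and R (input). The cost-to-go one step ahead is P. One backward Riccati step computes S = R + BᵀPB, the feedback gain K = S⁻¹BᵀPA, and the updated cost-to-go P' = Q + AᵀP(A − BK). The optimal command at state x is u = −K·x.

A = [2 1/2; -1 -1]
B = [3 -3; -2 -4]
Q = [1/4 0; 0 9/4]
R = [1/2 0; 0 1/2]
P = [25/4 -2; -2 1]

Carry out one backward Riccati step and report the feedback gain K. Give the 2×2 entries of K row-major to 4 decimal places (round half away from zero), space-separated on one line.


0.6027 0.2708 -0.0667 0.0987

BᵀP = [22.7500 -8.0000; -10.7500 2.0000]
S = R + BᵀPB = [1/2 0; 0 1/2] + [84.2500 -36.2500; -36.2500 24.2500] = [84.7500 -36.2500; -36.2500 24.7500]
BᵀPA = [53.5000 19.3750; -23.5000 -7.3750]
K = S⁻¹·BᵀPA = [0.6027 0.2708; -0.0667 0.0987]
A−BK = [-0.0083 -0.0164; -0.0613 -0.0637]
AᵀP(A−BK) = [0.1860 0.0800; 0.0800 0.0431]
P' = Q + AᵀP(A−BK) = [0.4360 0.0800; 0.0800 2.2931]
tr(P') = 2.7291


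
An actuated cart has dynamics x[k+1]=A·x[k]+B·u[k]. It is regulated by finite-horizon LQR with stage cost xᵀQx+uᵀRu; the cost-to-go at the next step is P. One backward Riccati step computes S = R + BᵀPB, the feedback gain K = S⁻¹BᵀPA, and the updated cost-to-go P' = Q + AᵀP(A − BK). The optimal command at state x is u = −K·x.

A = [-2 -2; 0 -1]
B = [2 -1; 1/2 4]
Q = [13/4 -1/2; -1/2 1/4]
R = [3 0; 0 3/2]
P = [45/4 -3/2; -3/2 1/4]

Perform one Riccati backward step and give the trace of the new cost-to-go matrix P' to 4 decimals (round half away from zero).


BᵀP = [21.7500 -2.8750; -17.2500 2.5000]
S = R + BᵀPB = [3 0; 0 3/2] + [42.0625 -33.2500; -33.2500 27.2500] = [45.0625 -33.2500; -33.2500 28.7500]
BᵀPA = [-43.5000 -40.6250; 34.5000 32.0000]
K = S⁻¹·BᵀPA = [-0.5448 -0.5472; 0.5699 0.4801]
A−BK = [-0.3405 -0.4254; -2.0074 -2.6469]
AᵀP(A−BK) = [1.6388 1.6299; 1.6299 1.6536]
P' = Q + AᵀP(A−BK) = [4.8888 1.1299; 1.1299 1.9036]
tr(P') = 6.7924

6.7924


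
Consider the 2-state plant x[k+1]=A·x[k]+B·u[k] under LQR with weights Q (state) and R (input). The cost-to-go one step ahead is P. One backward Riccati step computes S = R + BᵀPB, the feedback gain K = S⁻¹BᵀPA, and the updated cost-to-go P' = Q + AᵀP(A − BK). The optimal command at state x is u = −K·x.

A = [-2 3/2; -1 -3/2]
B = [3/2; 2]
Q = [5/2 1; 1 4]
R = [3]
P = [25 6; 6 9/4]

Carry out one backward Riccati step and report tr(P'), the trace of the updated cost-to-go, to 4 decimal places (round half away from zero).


BᵀP = [49.5000 13.5000]
S = R + BᵀPB = [3] + [101.2500] = [104.2500]
BᵀPA = [-112.5000 54.0000]
K = S⁻¹·BᵀPA = [-1.0791 0.5180]
A−BK = [-0.3813 0.7230; 1.1583 -2.5360]
AᵀP(A−BK) = [4.8471 -4.3516; -4.3516 6.3413]
P' = Q + AᵀP(A−BK) = [7.3471 -3.3516; -3.3516 10.3413]
tr(P') = 17.6884

17.6884


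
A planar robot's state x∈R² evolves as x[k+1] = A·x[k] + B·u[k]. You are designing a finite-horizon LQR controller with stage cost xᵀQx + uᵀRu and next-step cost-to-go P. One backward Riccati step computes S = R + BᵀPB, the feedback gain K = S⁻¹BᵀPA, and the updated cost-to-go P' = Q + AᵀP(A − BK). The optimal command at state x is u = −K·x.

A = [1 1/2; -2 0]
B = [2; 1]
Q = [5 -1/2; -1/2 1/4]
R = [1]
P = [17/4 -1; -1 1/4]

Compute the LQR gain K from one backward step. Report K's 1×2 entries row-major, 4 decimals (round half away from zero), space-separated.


BᵀP = [7.5000 -1.7500]
S = R + BᵀPB = [1] + [13.2500] = [14.2500]
BᵀPA = [11.0000 3.7500]
K = S⁻¹·BᵀPA = [0.7719 0.2632]
A−BK = [-0.5439 -0.0263; -2.7719 -0.2632]
AᵀP(A−BK) = [0.7588 0.2303; 0.2303 0.0757]
P' = Q + AᵀP(A−BK) = [5.7588 -0.2697; -0.2697 0.3257]
tr(P') = 6.0844

0.7719 0.2632


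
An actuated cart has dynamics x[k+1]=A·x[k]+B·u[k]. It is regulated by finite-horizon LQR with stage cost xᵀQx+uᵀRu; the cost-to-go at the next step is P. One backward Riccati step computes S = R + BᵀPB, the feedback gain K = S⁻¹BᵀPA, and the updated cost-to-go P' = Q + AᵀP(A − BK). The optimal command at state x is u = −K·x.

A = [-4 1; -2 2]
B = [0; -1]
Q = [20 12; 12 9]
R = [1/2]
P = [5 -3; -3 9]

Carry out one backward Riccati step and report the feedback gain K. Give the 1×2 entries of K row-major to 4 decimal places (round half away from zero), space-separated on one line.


0.6316 -1.5789

BᵀP = [3.0000 -9.0000]
S = R + BᵀPB = [1/2] + [9.0000] = [9.5000]
BᵀPA = [6.0000 -15.0000]
K = S⁻¹·BᵀPA = [0.6316 -1.5789]
A−BK = [-4.0000 1.0000; -1.3684 0.4211]
AᵀP(A−BK) = [64.2105 -16.5263; -16.5263 5.3158]
P' = Q + AᵀP(A−BK) = [84.2105 -4.5263; -4.5263 14.3158]
tr(P') = 98.5263


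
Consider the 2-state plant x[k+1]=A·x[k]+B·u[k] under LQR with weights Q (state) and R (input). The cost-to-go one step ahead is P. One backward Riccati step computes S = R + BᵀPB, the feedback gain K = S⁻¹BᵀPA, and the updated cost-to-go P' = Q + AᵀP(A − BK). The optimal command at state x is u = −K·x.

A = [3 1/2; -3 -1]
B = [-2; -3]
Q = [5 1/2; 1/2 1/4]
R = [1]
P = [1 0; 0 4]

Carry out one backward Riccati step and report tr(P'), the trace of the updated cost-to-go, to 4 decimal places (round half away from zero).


BᵀP = [-2.0000 -12.0000]
S = R + BᵀPB = [1] + [40.0000] = [41.0000]
BᵀPA = [30.0000 11.0000]
K = S⁻¹·BᵀPA = [0.7317 0.2683]
A−BK = [4.4634 1.0366; -0.8049 -0.1951]
AᵀP(A−BK) = [23.0488 5.4512; 5.4512 1.2988]
P' = Q + AᵀP(A−BK) = [28.0488 5.9512; 5.9512 1.5488]
tr(P') = 29.5976

29.5976


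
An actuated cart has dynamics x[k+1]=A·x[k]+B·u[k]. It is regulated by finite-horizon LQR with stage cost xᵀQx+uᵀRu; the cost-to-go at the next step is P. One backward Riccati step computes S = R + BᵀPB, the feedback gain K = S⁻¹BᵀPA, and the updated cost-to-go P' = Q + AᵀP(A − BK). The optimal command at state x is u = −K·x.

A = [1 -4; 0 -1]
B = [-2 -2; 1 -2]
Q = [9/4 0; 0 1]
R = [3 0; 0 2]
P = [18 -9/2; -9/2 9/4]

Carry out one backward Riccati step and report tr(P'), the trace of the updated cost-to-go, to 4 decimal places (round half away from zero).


8.5245

BᵀP = [-40.5000 11.2500; -27.0000 4.5000]
S = R + BᵀPB = [3 0; 0 2] + [92.2500 58.5000; 58.5000 45.0000] = [95.2500 58.5000; 58.5000 47.0000]
BᵀPA = [-40.5000 150.7500; -27.0000 103.5000]
K = S⁻¹·BᵀPA = [-0.3073 0.9772; -0.1920 0.9858]
A−BK = [0.0014 -0.0740; -0.0768 -0.0057]
AᵀP(A−BK) = [0.3713 -1.3058; -1.3058 4.9033]
P' = Q + AᵀP(A−BK) = [2.6213 -1.3058; -1.3058 5.9033]
tr(P') = 8.5245


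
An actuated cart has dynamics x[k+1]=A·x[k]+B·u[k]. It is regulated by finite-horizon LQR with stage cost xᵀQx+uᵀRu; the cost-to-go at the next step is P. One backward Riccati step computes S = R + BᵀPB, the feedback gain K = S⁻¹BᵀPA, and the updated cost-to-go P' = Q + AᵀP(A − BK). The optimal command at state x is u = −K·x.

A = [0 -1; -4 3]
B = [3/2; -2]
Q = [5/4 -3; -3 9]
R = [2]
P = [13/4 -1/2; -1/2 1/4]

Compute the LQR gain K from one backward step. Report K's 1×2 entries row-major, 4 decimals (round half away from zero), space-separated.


0.3756 -0.7230

BᵀP = [5.8750 -1.2500]
S = R + BᵀPB = [2] + [11.3125] = [13.3125]
BᵀPA = [5.0000 -9.6250]
K = S⁻¹·BᵀPA = [0.3756 -0.7230]
A−BK = [-0.5634 0.0845; -3.2488 1.5540]
AᵀP(A−BK) = [2.1221 -1.3850; -1.3850 1.5411]
P' = Q + AᵀP(A−BK) = [3.3721 -4.3850; -4.3850 10.5411]
tr(P') = 13.9131


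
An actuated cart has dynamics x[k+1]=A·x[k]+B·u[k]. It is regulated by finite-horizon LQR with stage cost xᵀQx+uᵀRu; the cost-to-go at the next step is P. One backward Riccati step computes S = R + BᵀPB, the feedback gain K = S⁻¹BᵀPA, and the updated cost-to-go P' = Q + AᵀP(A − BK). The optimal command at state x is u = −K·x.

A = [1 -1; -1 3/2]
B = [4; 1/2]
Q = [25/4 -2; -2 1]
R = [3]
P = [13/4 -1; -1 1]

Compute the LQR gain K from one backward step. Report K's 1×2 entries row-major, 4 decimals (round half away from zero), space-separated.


0.3122 -0.3463

BᵀP = [12.5000 -3.5000]
S = R + BᵀPB = [3] + [48.2500] = [51.2500]
BᵀPA = [16.0000 -17.7500]
K = S⁻¹·BᵀPA = [0.3122 -0.3463]
A−BK = [-0.2488 0.3854; -1.1561 1.6732]
AᵀP(A−BK) = [1.2549 -1.7085; -1.7085 2.3524]
P' = Q + AᵀP(A−BK) = [7.5049 -3.7085; -3.7085 3.3524]
tr(P') = 10.8573


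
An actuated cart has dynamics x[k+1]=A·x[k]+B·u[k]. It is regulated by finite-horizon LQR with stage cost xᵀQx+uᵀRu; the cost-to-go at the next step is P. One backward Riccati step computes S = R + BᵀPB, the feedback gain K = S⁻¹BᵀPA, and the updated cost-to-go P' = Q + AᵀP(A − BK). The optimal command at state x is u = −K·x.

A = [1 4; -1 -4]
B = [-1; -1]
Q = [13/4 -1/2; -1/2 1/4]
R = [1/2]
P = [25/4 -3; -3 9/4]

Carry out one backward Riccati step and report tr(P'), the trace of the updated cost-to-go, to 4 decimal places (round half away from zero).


BᵀP = [-3.2500 0.7500]
S = R + BᵀPB = [1/2] + [2.5000] = [3.0000]
BᵀPA = [-4.0000 -16.0000]
K = S⁻¹·BᵀPA = [-1.3333 -5.3333]
A−BK = [-0.3333 -1.3333; -2.3333 -9.3333]
AᵀP(A−BK) = [9.1667 36.6667; 36.6667 146.6667]
P' = Q + AᵀP(A−BK) = [12.4167 36.1667; 36.1667 146.9167]
tr(P') = 159.3333

159.3333


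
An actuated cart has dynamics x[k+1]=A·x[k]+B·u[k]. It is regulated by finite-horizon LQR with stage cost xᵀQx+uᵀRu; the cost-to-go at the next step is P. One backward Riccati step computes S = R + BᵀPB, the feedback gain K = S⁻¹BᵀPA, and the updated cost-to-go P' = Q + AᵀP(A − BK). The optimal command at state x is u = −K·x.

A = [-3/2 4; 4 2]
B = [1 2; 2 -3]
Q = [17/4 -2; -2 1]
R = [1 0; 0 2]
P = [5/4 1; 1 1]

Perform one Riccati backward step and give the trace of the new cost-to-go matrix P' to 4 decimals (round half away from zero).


11.0971

BᵀP = [3.2500 3.0000; -0.5000 -1.0000]
S = R + BᵀPB = [1 0; 0 2] + [9.2500 -2.5000; -2.5000 2.0000] = [10.2500 -2.5000; -2.5000 4.0000]
BᵀPA = [7.1250 19.0000; -3.2500 -4.0000]
K = S⁻¹·BᵀPA = [0.5863 1.8993; -0.4460 0.1871]
A−BK = [-1.1942 1.7266; 1.4892 -1.2374]
AᵀP(A−BK) = [1.1853 0.5755; 0.5755 4.6619]
P' = Q + AᵀP(A−BK) = [5.4353 -1.4245; -1.4245 5.6619]
tr(P') = 11.0971


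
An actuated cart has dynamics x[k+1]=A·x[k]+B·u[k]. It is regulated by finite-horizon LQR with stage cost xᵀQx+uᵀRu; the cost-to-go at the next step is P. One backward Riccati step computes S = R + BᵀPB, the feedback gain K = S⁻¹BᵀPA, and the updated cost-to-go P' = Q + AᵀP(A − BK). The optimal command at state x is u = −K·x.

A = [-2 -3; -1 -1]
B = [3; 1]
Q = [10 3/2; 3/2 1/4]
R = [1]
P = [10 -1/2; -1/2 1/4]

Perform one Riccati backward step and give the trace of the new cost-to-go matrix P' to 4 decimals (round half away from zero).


11.6976

BᵀP = [29.5000 -1.2500]
S = R + BᵀPB = [1] + [87.2500] = [88.2500]
BᵀPA = [-57.7500 -87.2500]
K = S⁻¹·BᵀPA = [-0.6544 -0.9887]
A−BK = [-0.0368 -0.0340; -0.3456 -0.0113]
AᵀP(A−BK) = [0.4589 0.6544; 0.6544 0.9887]
P' = Q + AᵀP(A−BK) = [10.4589 2.1544; 2.1544 1.2387]
tr(P') = 11.6976


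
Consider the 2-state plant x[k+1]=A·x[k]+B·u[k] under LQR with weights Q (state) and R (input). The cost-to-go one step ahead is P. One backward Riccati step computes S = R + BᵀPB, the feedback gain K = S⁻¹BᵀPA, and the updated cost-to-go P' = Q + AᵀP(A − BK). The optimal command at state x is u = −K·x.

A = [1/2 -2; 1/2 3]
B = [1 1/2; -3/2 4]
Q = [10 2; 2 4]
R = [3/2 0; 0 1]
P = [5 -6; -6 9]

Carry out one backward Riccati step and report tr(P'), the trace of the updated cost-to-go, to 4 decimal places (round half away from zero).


17.5701

BᵀP = [14.0000 -19.5000; -21.5000 33.0000]
S = R + BᵀPB = [3/2 0; 0 1] + [43.2500 -71.0000; -71.0000 121.2500] = [44.7500 -71.0000; -71.0000 122.2500]
BᵀPA = [-2.7500 -86.5000; 5.7500 142.0000]
K = S⁻¹·BᵀPA = [0.1677 -1.1465; 0.1444 0.4957]
A−BK = [0.2601 -1.1014; 0.1738 -0.7025]
AᵀP(A−BK) = [0.1307 -0.5031; -0.5031 3.4394]
P' = Q + AᵀP(A−BK) = [10.1307 1.4969; 1.4969 7.4394]
tr(P') = 17.5701


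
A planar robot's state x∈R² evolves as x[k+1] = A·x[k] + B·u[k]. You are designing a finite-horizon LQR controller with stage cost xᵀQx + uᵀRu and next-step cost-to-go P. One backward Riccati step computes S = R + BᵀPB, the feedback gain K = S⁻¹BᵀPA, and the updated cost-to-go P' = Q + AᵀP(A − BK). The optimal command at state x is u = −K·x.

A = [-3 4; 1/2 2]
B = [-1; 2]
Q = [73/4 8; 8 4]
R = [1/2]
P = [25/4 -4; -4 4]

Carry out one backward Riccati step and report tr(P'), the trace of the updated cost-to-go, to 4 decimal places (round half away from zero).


54.0661

BᵀP = [-14.2500 12.0000]
S = R + BᵀPB = [1/2] + [38.2500] = [38.7500]
BᵀPA = [48.7500 -33.0000]
K = S⁻¹·BᵀPA = [1.2581 -0.8516]
A−BK = [-1.7419 3.1484; -2.0161 3.7032]
AᵀP(A−BK) = [7.9194 -13.4839; -13.4839 23.8968]
P' = Q + AᵀP(A−BK) = [26.1694 -5.4839; -5.4839 27.8968]
tr(P') = 54.0661


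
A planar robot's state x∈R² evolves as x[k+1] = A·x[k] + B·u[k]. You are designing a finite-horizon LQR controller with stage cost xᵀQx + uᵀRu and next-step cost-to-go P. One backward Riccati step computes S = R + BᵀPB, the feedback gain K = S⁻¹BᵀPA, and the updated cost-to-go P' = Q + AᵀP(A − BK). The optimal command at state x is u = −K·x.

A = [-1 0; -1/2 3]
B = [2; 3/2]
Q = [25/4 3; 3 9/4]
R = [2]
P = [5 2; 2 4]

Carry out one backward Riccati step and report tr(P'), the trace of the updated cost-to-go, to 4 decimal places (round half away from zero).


BᵀP = [13.0000 10.0000]
S = R + BᵀPB = [2] + [41.0000] = [43.0000]
BᵀPA = [-18.0000 30.0000]
K = S⁻¹·BᵀPA = [-0.4186 0.6977]
A−BK = [-0.1628 -1.3953; 0.1279 1.9535]
AᵀP(A−BK) = [0.4651 0.5581; 0.5581 15.0698]
P' = Q + AᵀP(A−BK) = [6.7151 3.5581; 3.5581 17.3198]
tr(P') = 24.0349

24.0349


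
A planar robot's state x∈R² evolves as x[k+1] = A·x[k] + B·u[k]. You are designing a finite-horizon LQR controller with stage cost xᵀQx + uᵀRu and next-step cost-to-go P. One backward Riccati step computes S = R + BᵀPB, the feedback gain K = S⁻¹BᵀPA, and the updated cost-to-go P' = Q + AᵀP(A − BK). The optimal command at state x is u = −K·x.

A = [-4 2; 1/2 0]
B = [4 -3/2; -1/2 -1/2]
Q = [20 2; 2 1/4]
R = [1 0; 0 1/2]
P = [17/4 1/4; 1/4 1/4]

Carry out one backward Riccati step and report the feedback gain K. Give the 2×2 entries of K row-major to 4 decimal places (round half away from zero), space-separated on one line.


BᵀP = [16.8750 0.8750; -6.5000 -0.5000]
S = R + BᵀPB = [1 0; 0 1/2] + [67.0625 -25.7500; -25.7500 10.0000] = [68.0625 -25.7500; -25.7500 10.5000]
BᵀPA = [-67.0625 33.7500; 25.7500 -13.0000]
K = S⁻¹·BᵀPA = [-0.7965 0.3804; 0.4991 -0.3053]
A−BK = [-0.0654 0.0206; 0.3513 0.0376]
AᵀP(A−BK) = [0.7965 -0.3804; -0.3804 0.1938]
P' = Q + AᵀP(A−BK) = [20.7965 1.6196; 1.6196 0.4438]
tr(P') = 21.2403

-0.7965 0.3804 0.4991 -0.3053


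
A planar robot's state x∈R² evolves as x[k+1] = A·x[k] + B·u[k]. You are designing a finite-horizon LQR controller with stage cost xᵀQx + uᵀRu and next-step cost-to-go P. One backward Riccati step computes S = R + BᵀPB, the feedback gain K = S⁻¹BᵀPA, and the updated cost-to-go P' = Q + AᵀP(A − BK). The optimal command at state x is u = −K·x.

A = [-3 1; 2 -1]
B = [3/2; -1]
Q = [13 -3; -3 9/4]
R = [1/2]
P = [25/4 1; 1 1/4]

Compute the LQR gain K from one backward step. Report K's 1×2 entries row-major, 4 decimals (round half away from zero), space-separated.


-1.9153 0.6032

BᵀP = [8.3750 1.2500]
S = R + BᵀPB = [1/2] + [11.3125] = [11.8125]
BᵀPA = [-22.6250 7.1250]
K = S⁻¹·BᵀPA = [-1.9153 0.6032]
A−BK = [-0.1270 0.0952; 0.0847 -0.3968]
AᵀP(A−BK) = [1.9153 -0.6032; -0.6032 0.2024]
P' = Q + AᵀP(A−BK) = [14.9153 -3.6032; -3.6032 2.4524]
tr(P') = 17.3677


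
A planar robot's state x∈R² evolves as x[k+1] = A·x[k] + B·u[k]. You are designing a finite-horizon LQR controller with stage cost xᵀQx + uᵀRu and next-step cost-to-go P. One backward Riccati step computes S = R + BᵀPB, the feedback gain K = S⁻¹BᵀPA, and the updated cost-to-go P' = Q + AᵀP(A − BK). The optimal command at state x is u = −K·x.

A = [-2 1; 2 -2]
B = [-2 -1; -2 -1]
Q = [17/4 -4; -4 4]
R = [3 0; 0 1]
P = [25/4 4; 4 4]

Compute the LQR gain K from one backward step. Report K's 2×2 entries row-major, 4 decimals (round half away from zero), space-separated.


BᵀP = [-20.5000 -16.0000; -10.2500 -8.0000]
S = R + BᵀPB = [3 0; 0 1] + [73.0000 36.5000; 36.5000 18.2500] = [76.0000 36.5000; 36.5000 19.2500]
BᵀPA = [9.0000 11.5000; 4.5000 5.7500]
K = S⁻¹·BᵀPA = [0.0688 0.0880; 0.1033 0.1319]
A−BK = [-1.7591 1.3078; 2.2409 -1.6922]
AᵀP(A−BK) = [7.9159 -5.8853; -5.8853 4.4799]
P' = Q + AᵀP(A−BK) = [12.1659 -9.8853; -9.8853 8.4799]
tr(P') = 20.6458

0.0688 0.0880 0.1033 0.1319


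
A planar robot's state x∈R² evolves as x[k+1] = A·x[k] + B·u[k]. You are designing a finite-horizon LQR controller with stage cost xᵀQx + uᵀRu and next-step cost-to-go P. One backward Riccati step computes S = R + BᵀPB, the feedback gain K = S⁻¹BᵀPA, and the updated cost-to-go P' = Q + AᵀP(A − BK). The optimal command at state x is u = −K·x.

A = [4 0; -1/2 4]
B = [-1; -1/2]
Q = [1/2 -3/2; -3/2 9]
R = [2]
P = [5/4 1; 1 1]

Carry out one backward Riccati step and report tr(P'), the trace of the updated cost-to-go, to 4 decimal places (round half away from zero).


BᵀP = [-1.7500 -1.5000]
S = R + BᵀPB = [2] + [2.5000] = [4.5000]
BᵀPA = [-6.2500 -6.0000]
K = S⁻¹·BᵀPA = [-1.3889 -1.3333]
A−BK = [2.6111 -1.3333; -1.1944 3.3333]
AᵀP(A−BK) = [7.5694 5.6667; 5.6667 8.0000]
P' = Q + AᵀP(A−BK) = [8.0694 4.1667; 4.1667 17.0000]
tr(P') = 25.0694

25.0694


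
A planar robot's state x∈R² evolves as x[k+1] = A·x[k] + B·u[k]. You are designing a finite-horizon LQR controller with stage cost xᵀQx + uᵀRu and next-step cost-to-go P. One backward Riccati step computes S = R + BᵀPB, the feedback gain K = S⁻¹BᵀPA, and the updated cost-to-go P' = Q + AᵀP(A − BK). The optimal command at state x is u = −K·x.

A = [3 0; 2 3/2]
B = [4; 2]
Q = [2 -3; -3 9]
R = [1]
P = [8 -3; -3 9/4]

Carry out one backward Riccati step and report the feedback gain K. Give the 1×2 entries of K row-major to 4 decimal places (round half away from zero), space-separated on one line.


0.7000 -0.1250

BᵀP = [26.0000 -7.5000]
S = R + BᵀPB = [1] + [89.0000] = [90.0000]
BᵀPA = [63.0000 -11.2500]
K = S⁻¹·BᵀPA = [0.7000 -0.1250]
A−BK = [0.2000 0.5000; 0.6000 1.7500]
AᵀP(A−BK) = [0.9000 1.1250; 1.1250 3.6563]
P' = Q + AᵀP(A−BK) = [2.9000 -1.8750; -1.8750 12.6563]
tr(P') = 15.5563


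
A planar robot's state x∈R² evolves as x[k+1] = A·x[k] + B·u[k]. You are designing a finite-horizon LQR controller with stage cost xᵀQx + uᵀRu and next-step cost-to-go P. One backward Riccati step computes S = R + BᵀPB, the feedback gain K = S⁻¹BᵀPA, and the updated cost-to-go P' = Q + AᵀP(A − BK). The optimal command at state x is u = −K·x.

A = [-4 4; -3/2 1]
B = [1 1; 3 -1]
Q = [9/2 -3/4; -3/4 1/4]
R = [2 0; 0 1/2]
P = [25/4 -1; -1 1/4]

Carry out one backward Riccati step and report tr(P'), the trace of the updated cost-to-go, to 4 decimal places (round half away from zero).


15.6529

BᵀP = [3.2500 -0.2500; 7.2500 -1.2500]
S = R + BᵀPB = [2 0; 0 1/2] + [2.5000 3.5000; 3.5000 8.5000] = [4.5000 3.5000; 3.5000 9.0000]
BᵀPA = [-12.6250 12.7500; -27.1250 27.7500]
K = S⁻¹·BᵀPA = [-0.6615 0.6239; -2.7566 2.8407]
A−BK = [-0.5819 0.5354; -2.2721 1.9690]
AᵀP(A−BK) = [5.4372 -5.4441; -5.4441 5.4657]
P' = Q + AᵀP(A−BK) = [9.9372 -6.1941; -6.1941 5.7157]
tr(P') = 15.6529
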